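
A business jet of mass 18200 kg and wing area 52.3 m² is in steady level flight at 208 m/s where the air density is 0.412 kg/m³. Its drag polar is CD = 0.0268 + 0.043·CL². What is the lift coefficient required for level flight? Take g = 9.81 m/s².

CL = 0.383

Weight W = mg = 18200 × 9.81 = 1.7854×10^5 N; in level flight L = W.
Dynamic pressure q = 0.5 × 0.412 × 208² = 8912 Pa.
CL = W/(q·S) = 1.7854×10^5 / (8912 × 52.3) = 0.383.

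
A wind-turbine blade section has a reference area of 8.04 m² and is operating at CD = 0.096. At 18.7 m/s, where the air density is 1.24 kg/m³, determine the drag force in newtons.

D = 167 N

D = ½ρv²S·CD = ½ × 1.24 × 18.7² × 8.04 × 0.096 = 167 N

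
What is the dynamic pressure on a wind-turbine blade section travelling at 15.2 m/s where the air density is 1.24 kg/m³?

q = ½ρv² = ½ × 1.24 × 15.2² = 143 Pa

q = 143 Pa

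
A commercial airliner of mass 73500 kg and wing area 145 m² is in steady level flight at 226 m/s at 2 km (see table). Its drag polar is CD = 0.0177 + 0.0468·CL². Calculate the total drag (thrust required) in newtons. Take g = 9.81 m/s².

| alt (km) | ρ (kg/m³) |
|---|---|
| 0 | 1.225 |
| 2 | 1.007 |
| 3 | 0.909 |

At 2 km, from the table: ρ = 1.007 kg/m³.
In steady level flight, lift balances weight: W = mg = 73500 × 9.81 = 7.2104×10^5 N.
q = ½ρv² = ½ × 1.007 × 226² = 25720 Pa.
CL = W/(q·S) = 7.2104×10^5 / (25720 × 145) = 0.1934.
CD = 0.0177 + 0.0468 × 0.1934² = 0.01945.
D = q·S·CD = 25720 × 145 × 0.01945 = 72530 N

D = 72500 N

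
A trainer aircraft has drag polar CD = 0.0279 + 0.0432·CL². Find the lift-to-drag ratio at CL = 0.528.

L/D = 13.2

CD = 0.0279 + 0.0432 × 0.528² = 0.03994
L/D = CL/CD = 0.528 / 0.03994 = 13.2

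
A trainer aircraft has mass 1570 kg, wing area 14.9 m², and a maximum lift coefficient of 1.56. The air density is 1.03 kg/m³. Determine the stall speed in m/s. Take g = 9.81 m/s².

At stall, lift equals weight: L = W = m·g = 1570 × 9.81 = 15400 N.
From L = ½ρV²S·CL,max = W: V_stall = √(2W/(ρSCL,max)) = √(2·15400/(1.03·14.9·1.56))
V_stall = √1287 = 35.9 m/s

V_stall = 35.9 m/s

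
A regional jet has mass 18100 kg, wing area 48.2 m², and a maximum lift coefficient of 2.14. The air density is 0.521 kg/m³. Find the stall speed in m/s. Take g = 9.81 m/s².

Stall occurs when L = W at CL,max. W = mg = 18100 × 9.81 = 1.776×10^5 N.
V_stall = √(2W/(ρ·S·CL,max)) = √(2 × 1.776×10^5 / (0.521 × 48.2 × 2.14))
V_stall = √6608 = 81.3 m/s

V_stall = 81.3 m/s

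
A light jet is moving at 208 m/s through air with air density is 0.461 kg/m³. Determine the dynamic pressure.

q = ½ρv² = ½ × 0.461 × 208² = 9970 Pa

q = 9970 Pa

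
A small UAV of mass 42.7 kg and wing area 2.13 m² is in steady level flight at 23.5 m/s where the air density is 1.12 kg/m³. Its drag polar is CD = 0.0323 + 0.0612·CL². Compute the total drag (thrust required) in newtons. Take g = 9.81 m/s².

D = 37.6 N

In steady level flight, lift balances weight: W = mg = 42.7 × 9.81 = 418.89 N.
q = ½ρv² = ½ × 1.12 × 23.5² = 309.3 Pa.
CL = W/(q·S) = 418.89 / (309.3 × 2.13) = 0.6359.
CD = 0.0323 + 0.0612 × 0.6359² = 0.05705.
D = q·S·CD = 309.3 × 2.13 × 0.05705 = 37.58 N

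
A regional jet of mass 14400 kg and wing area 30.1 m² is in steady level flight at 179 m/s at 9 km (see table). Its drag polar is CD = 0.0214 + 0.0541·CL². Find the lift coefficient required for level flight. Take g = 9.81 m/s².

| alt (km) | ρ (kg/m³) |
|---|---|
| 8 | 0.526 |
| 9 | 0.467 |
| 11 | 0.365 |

At 9 km, from the table: ρ = 0.467 kg/m³.
Level flight ⇒ L = W = m·g = 14400 × 9.81 = 1.4126×10^5 N.
q = ½ρv² = ½ × 0.467 × 179² = 7482 Pa.
CL = 2W/(ρv²S) = 2×1.4126×10^5/(0.467×179²×30.1) = 0.6273.

CL = 0.627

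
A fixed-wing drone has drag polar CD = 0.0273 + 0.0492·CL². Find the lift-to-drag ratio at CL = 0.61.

L/D = 13.4

CD = 0.0273 + 0.0492 × 0.61² = 0.04561
L/D = CL/CD = 0.61 / 0.04561 = 13.4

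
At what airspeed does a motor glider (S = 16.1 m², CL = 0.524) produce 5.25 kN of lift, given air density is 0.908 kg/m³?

L = ½ρv²S·CL ⇒ v = √(2L/(ρ·S·CL))
v = √(2 × 5250 / (0.908 × 16.1 × 0.524)) = √1371 = 37 m/s

v = 37 m/s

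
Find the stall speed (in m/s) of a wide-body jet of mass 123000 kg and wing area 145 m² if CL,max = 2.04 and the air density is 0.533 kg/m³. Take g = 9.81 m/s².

At stall, lift equals weight: L = W = m·g = 123000 × 9.81 = 1.207×10^6 N.
From L = ½ρV²S·CL,max = W: V_stall = √(2W/(ρSCL,max)) = √(2·1.207×10^6/(0.533·145·2.04))
V_stall = √15310 = 124 m/s

V_stall = 124 m/s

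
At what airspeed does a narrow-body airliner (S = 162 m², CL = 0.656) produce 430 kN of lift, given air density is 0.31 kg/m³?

v = 162 m/s

L = ½ρv²S·CL ⇒ v = √(2L/(ρ·S·CL))
v = √(2 × 4.3×10^5 / (0.31 × 162 × 0.656)) = √26100 = 162 m/s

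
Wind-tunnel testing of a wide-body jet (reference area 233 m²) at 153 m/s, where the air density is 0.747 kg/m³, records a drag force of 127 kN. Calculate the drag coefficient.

From D = ½ρv²S·CD, rearranging gives CD = 2D/(ρv²S).
CD = 2 × 1.27×10^5 / (0.747 × 153² × 233) = 0.0623

CD = 0.0623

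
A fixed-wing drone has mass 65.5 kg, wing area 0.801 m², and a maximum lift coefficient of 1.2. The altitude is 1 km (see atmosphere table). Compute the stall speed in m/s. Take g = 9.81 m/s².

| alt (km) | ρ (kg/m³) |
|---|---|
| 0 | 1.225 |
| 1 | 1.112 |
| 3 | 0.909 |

V_stall = 34.7 m/s

At 1 km, from the table: ρ = 1.112 kg/m³.
Stall occurs when L = W at CL,max. W = mg = 65.5 × 9.81 = 642.6 N.
From L = ½ρV²S·CL,max = W: V_stall = √(2W/(ρSCL,max)) = √(2·642.6/(1.112·0.801·1.2))
V_stall = √1202 = 34.7 m/s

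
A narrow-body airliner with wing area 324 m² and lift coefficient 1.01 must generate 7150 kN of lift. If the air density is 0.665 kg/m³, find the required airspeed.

L = ½ρv²S·CL ⇒ v = √(2L/(ρ·S·CL))
v = √(2 × 7.15×10^6 / (0.665 × 324 × 1.01)) = √65710 = 256 m/s

v = 256 m/s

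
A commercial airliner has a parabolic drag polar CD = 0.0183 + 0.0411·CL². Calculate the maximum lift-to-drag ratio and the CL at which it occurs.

(L/D)max = 18.2, at CL = 0.667

For CD = CD0 + K·CL², (L/D)max occurs at CL* = √(CD0/K) and equals 1/(2√(K·CD0)).
(L/D)max = 1/(2√(0.0411 × 0.0183)) = 1/(2 × 0.02742) = 18.2
CL* = √(0.0183/0.0411) = 0.667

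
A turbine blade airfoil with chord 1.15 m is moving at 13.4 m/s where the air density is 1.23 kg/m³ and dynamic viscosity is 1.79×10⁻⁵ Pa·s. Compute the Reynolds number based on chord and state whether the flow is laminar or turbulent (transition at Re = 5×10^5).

Re = ρ·v·c/μ = 1.23 × 13.4 × 1.15 / (1.79×10⁻⁵) = 1.06×10^6
Since 1.06×10^6 > 5×10^5, the flow is turbulent.

Re = 1.06×10^6 (turbulent)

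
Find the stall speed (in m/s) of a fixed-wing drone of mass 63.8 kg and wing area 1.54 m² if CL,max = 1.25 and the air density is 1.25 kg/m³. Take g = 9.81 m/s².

V_stall = 22.8 m/s

Weight W = mg = 63.8 × 9.81 = 625.9 N.
From L = ½ρV²S·CL,max = W: V_stall = √(2W/(ρSCL,max)) = √(2·625.9/(1.25·1.54·1.25))
V_stall = √520.2 = 22.8 m/s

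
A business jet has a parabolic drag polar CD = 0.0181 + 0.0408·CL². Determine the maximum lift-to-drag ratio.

For CD = CD0 + K·CL², (L/D)max occurs at CL* = √(CD0/K) and equals 1/(2√(K·CD0)).
(L/D)max = 1/(2√(0.0408 × 0.0181)) = 1/(2 × 0.02717) = 18.4

(L/D)max = 18.4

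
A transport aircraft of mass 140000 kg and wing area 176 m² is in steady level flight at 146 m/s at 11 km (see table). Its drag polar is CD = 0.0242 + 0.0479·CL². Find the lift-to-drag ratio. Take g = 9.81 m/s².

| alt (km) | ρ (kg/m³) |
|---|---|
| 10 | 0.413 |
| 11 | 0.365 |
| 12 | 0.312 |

At 11 km, from the table: ρ = 0.365 kg/m³.
Weight W = mg = 140000 × 9.81 = 1.3734×10^6 N; in level flight L = W.
q = ½ρv² = ½ × 0.365 × 146² = 3890 Pa.
CL = 2W/(ρv²S) = 2×1.3734×10^6/(0.365×146²×176) = 2.006.
CD = 0.0242 + 0.0479 × 2.006² = 0.2169.
L/D = CL/CD = 2.006 / 0.2169 = 9.25

L/D = 9.25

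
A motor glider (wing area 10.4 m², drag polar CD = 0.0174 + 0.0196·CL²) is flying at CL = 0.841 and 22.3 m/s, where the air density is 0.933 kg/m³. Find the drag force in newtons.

D = 75.4 N

CD = 0.0174 + 0.0196 × 0.841² = 0.03126
D = ½ρv²S·CD = ½ × 0.933 × 22.3² × 10.4 × 0.03126 = 75.4 N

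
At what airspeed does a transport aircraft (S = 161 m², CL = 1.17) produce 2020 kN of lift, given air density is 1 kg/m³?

L = ½ρv²S·CL ⇒ v = √(2L/(ρ·S·CL))
v = √(2 × 2.02×10^6 / (1 × 161 × 1.17)) = √21450 = 146 m/s

v = 146 m/s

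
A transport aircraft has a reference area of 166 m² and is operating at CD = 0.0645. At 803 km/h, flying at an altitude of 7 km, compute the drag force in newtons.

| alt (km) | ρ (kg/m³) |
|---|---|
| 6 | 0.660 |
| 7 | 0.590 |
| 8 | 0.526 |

D = 1.57×10^5 N

At 7 km, from the table: ρ = 0.590 kg/m³.
Convert speed: v = 803 km/h ÷ 3.6 = 223.1 m/s.
Dynamic pressure q = ½ρv² = ½ × 0.59 × 223.1² = 14680 Pa.
D = q·S·CD = 14680 × 166 × 0.0645 = 1.57×10^5 N ≈ 157 kN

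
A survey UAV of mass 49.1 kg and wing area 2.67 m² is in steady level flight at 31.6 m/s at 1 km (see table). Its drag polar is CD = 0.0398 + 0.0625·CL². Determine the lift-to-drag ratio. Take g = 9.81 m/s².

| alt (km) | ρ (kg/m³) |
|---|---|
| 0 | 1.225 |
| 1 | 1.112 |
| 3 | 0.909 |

L/D = 7

At 1 km, from the table: ρ = 1.112 kg/m³.
Weight W = mg = 49.1 × 9.81 = 481.67 N; in level flight L = W.
q = ½ρv² = ½ × 1.112 × 31.6² = 555.2 Pa.
CL = 2W/(ρv²S) = 2×481.67/(1.112×31.6²×2.67) = 0.3249.
CD = 0.0398 + 0.0625 × 0.3249² = 0.0464.
L/D = CL/CD = 0.3249 / 0.0464 = 7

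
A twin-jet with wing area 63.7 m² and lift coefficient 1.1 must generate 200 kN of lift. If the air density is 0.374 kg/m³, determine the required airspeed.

L = ½ρv²S·CL ⇒ v = √(2L/(ρ·S·CL))
v = √(2 × 2×10^5 / (0.374 × 63.7 × 1.1)) = √15260 = 124 m/s

v = 124 m/s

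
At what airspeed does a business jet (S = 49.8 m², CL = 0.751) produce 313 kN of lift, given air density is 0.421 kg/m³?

v = 199 m/s

L = ½ρv²S·CL ⇒ v = √(2L/(ρ·S·CL))
v = √(2 × 3.13×10^5 / (0.421 × 49.8 × 0.751)) = √39760 = 199 m/s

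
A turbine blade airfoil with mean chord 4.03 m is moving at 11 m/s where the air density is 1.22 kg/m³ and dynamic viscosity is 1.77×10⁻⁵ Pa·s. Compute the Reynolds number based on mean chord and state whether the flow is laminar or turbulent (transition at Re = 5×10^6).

Re = ρ·v·c/μ = 1.22 × 11 × 4.03 / (1.77×10⁻⁵) = 3.06×10^6
Since 3.06×10^6 < 5×10^6, the flow is laminar.

Re = 3.06×10^6 (laminar)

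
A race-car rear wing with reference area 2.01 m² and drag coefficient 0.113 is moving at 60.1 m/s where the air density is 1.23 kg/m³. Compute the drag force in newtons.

D = ½ρv²S·CD = ½ × 1.23 × 60.1² × 2.01 × 0.113 = 505 N

D = 505 N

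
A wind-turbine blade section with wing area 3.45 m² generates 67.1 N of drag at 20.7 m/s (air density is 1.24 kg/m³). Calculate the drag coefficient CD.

CD = 0.0732

From D = ½ρv²S·CD, rearranging gives CD = 2D/(ρv²S).
CD = 2 × 67.1 / (1.24 × 20.7² × 3.45) = 0.0732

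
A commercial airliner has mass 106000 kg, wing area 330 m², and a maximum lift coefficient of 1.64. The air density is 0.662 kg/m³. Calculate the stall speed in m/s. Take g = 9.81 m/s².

V_stall = 76.2 m/s

At stall, lift equals weight: L = W = m·g = 106000 × 9.81 = 1.04×10^6 N.
From L = ½ρV²S·CL,max = W: V_stall = √(2W/(ρSCL,max)) = √(2·1.04×10^6/(0.662·330·1.64))
V_stall = √5805 = 76.2 m/s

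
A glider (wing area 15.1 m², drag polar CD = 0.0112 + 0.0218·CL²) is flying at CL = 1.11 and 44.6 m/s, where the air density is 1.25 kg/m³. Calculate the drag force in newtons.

CD = 0.0112 + 0.0218 × 1.11² = 0.03806
D = ½ρv²S·CD = ½ × 1.25 × 44.6² × 15.1 × 0.03806 = 714 N

D = 714 N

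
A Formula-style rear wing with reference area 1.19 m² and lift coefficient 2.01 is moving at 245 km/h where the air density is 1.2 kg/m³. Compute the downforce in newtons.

Convert speed: v = 245 km/h ÷ 3.6 = 68.06 m/s.
L = ½ρv²S·CL = ½ × 1.2 × 68.06² × 1.19 × 2.01 = 6650 N ≈ 6.65 kN

L = 6650 N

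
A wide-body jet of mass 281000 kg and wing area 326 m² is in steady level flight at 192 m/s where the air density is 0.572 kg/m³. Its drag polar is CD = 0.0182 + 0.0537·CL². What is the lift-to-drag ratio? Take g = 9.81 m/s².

In steady level flight, lift balances weight: W = mg = 281000 × 9.81 = 2.7566×10^6 N.
q = ½ρv² = ½ × 0.572 × 192² = 10540 Pa.
CL = W/(q·S) = 2.7566×10^6 / (10540 × 326) = 0.802.
CD = 0.0182 + 0.0537 × 0.802² = 0.05274.
L/D = CL/CD = 0.802 / 0.05274 = 15.2

L/D = 15.2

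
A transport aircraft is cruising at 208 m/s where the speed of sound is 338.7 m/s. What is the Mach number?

M = v/a = 208 / 338.7 = 0.614

M = 0.614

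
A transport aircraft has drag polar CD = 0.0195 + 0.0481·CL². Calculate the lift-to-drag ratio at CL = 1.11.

L/D = 14.1

CD = 0.0195 + 0.0481 × 1.11² = 0.07876
L/D = CL/CD = 1.11 / 0.07876 = 14.1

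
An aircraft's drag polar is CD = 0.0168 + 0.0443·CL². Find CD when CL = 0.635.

CD = 0.0168 + 0.0443 × 0.635² = 0.0168 + 0.01786 = 0.0347

CD = 0.0347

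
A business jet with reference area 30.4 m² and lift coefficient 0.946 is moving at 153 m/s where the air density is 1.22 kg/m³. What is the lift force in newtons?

L = 4.11×10^5 N

L = ½ρv²S·CL = ½ × 1.22 × 153² × 30.4 × 0.946 = 4.11×10^5 N ≈ 411 kN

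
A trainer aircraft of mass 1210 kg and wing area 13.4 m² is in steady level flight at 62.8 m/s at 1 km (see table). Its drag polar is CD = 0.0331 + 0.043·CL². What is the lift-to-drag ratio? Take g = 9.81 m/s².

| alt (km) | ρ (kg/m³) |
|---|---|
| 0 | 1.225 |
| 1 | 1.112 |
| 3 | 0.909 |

L/D = 10.1

At 1 km, from the table: ρ = 1.112 kg/m³.
In steady level flight, lift balances weight: W = mg = 1210 × 9.81 = 11870 N.
Dynamic pressure q = 0.5 × 1.112 × 62.8² = 2193 Pa.
Required CL = L/(qS) = 11870/(2193·13.4) = 0.404.
CD = 0.0331 + 0.043 × 0.404² = 0.04012.
L/D = CL/CD = 0.404 / 0.04012 = 10.1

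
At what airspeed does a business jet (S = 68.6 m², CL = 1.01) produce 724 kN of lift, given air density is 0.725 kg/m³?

v = 170 m/s

L = ½ρv²S·CL ⇒ v = √(2L/(ρ·S·CL))
v = √(2 × 7.24×10^5 / (0.725 × 68.6 × 1.01)) = √28830 = 170 m/s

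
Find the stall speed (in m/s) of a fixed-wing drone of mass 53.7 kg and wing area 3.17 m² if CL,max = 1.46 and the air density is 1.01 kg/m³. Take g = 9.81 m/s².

Weight W = mg = 53.7 × 9.81 = 526.8 N.
From L = ½ρV²S·CL,max = W: V_stall = √(2W/(ρSCL,max)) = √(2·526.8/(1.01·3.17·1.46))
V_stall = √225.4 = 15 m/s

V_stall = 15 m/s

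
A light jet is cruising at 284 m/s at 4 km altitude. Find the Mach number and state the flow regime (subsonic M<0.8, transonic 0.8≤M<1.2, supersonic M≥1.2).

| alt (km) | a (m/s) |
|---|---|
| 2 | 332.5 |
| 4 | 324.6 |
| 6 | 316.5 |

At 4 km, from the table: a = 324.6 m/s.
M = v/a = 284 / 324.6 = 0.875
M = 0.875 → transonic.

M = 0.875 (transonic)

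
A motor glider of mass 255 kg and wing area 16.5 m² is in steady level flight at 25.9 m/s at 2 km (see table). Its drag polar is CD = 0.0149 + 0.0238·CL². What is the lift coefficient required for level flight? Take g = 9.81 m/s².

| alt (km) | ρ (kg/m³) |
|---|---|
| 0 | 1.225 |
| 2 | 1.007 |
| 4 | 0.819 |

CL = 0.449

At 2 km, from the table: ρ = 1.007 kg/m³.
Weight W = mg = 255 × 9.81 = 2501.6 N; in level flight L = W.
Dynamic pressure q = 0.5 × 1.007 × 25.9² = 337.8 Pa.
Required CL = L/(qS) = 2501.6/(337.8·16.5) = 0.4489.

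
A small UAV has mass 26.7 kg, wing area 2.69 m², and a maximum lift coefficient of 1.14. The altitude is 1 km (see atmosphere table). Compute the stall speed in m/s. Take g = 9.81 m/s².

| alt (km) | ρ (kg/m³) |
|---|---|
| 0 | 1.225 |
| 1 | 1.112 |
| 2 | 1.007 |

V_stall = 12.4 m/s

At 1 km, from the table: ρ = 1.112 kg/m³.
At stall, lift equals weight: L = W = m·g = 26.7 × 9.81 = 261.9 N.
From L = ½ρV²S·CL,max = W: V_stall = √(2W/(ρSCL,max)) = √(2·261.9/(1.112·2.69·1.14))
V_stall = √153.6 = 12.4 m/s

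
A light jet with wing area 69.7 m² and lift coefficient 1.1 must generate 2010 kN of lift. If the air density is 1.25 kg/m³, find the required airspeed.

v = 205 m/s

L = ½ρv²S·CL ⇒ v = √(2L/(ρ·S·CL))
v = √(2 × 2.01×10^6 / (1.25 × 69.7 × 1.1)) = √41950 = 205 m/s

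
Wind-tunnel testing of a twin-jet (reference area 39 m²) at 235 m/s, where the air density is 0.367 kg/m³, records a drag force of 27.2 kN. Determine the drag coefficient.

CD = 0.0688

From D = ½ρv²S·CD, rearranging gives CD = 2D/(ρv²S).
CD = 2 × 27200 / (0.367 × 235² × 39) = 0.0688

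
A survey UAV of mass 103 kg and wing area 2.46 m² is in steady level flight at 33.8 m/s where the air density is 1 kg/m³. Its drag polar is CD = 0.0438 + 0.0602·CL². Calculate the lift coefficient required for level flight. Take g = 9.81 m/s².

CL = 0.719

In steady level flight, lift balances weight: W = mg = 103 × 9.81 = 1010.4 N.
q = ½ρv² = ½ × 1 × 33.8² = 571.2 Pa.
CL = W/(q·S) = 1010.4 / (571.2 × 2.46) = 0.7191.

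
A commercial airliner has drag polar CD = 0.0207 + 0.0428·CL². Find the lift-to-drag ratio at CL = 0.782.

CD = 0.0207 + 0.0428 × 0.782² = 0.04687
L/D = CL/CD = 0.782 / 0.04687 = 16.7

L/D = 16.7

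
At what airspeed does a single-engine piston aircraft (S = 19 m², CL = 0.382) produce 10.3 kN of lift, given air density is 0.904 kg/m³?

L = ½ρv²S·CL ⇒ v = √(2L/(ρ·S·CL))
v = √(2 × 10300 / (0.904 × 19 × 0.382)) = √3140 = 56 m/s

v = 56 m/s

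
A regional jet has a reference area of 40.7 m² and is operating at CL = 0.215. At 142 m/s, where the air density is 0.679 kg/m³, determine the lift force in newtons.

L = 59900 N

L = ½ρv²S·CL = ½ × 0.679 × 142² × 40.7 × 0.215 = 59900 N ≈ 59.9 kN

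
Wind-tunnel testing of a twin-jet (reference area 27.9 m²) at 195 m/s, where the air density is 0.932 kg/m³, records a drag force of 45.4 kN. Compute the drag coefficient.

From D = ½ρv²S·CD, rearranging gives CD = 2D/(ρv²S).
CD = 2 × 45400 / (0.932 × 195² × 27.9) = 0.0918

CD = 0.0918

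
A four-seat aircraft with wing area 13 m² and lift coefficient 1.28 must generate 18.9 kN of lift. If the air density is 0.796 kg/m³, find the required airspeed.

v = 53.4 m/s

L = ½ρv²S·CL ⇒ v = √(2L/(ρ·S·CL))
v = √(2 × 18900 / (0.796 × 13 × 1.28)) = √2854 = 53.4 m/s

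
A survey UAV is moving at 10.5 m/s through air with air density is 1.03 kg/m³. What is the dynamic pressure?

q = 56.8 Pa

q = ½ρv² = ½ × 1.03 × 10.5² = 56.8 Pa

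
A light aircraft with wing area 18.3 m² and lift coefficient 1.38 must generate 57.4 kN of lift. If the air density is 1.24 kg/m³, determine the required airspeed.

v = 60.5 m/s

L = ½ρv²S·CL ⇒ v = √(2L/(ρ·S·CL))
v = √(2 × 57400 / (1.24 × 18.3 × 1.38)) = √3666 = 60.5 m/s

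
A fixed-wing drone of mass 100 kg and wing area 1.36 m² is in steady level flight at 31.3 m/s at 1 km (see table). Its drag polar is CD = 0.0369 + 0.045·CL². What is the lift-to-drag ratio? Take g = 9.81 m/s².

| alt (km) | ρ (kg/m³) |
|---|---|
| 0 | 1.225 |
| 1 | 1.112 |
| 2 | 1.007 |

At 1 km, from the table: ρ = 1.112 kg/m³.
Weight W = mg = 100 × 9.81 = 981 N; in level flight L = W.
Dynamic pressure q = 0.5 × 1.112 × 31.3² = 544.7 Pa.
CL = 2W/(ρv²S) = 2×981/(1.112×31.3²×1.36) = 1.324.
CD = 0.0369 + 0.045 × 1.324² = 0.1158.
L/D = CL/CD = 1.324 / 0.1158 = 11.4

L/D = 11.4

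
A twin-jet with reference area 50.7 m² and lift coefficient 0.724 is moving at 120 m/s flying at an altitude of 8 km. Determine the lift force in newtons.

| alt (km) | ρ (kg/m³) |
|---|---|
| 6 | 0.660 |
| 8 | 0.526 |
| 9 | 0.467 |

At 8 km, from the table: ρ = 0.526 kg/m³.
Dynamic pressure q = ½ρv² = ½ × 0.526 × 120² = 3787 Pa.
L = q·S·CL = 3787 × 50.7 × 0.724 = 1.39×10^5 N ≈ 139 kN

L = 1.39×10^5 N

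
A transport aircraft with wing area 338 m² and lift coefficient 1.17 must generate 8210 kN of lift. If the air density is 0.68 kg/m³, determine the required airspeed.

v = 247 m/s

L = ½ρv²S·CL ⇒ v = √(2L/(ρ·S·CL))
v = √(2 × 8.21×10^6 / (0.68 × 338 × 1.17)) = √61060 = 247 m/s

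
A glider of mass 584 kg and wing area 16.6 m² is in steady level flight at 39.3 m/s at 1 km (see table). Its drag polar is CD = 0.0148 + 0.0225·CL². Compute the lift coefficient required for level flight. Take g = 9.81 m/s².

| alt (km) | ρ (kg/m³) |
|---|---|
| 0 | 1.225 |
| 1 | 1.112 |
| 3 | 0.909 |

At 1 km, from the table: ρ = 1.112 kg/m³.
Level flight ⇒ L = W = m·g = 584 × 9.81 = 5729 N.
Dynamic pressure q = 0.5 × 1.112 × 39.3² = 858.7 Pa.
CL = W/(q·S) = 5729 / (858.7 × 16.6) = 0.4019.

CL = 0.402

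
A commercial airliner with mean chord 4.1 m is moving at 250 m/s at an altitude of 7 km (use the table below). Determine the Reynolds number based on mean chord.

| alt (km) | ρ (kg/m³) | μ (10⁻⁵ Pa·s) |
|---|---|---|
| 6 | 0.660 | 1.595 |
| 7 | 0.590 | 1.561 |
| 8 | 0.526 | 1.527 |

At 7 km, from the table: ρ = 0.590 kg/m³, μ = 1.561×10⁻⁵ Pa·s.
Re = ρ·v·c/μ = 0.59 × 250 × 4.1 / (1.561×10⁻⁵) = 3.87×10^7

Re = 3.87×10^7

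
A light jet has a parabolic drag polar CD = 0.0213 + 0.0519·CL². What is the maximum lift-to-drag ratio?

(L/D)max = 15

For CD = CD0 + K·CL², (L/D)max occurs at CL* = √(CD0/K) and equals 1/(2√(K·CD0)).
(L/D)max = 1/(2√(0.0519 × 0.0213)) = 1/(2 × 0.03325) = 15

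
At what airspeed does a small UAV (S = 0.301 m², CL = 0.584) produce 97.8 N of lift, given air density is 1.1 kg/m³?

v = 31.8 m/s

L = ½ρv²S·CL ⇒ v = √(2L/(ρ·S·CL))
v = √(2 × 97.8 / (1.1 × 0.301 × 0.584)) = √1012 = 31.8 m/s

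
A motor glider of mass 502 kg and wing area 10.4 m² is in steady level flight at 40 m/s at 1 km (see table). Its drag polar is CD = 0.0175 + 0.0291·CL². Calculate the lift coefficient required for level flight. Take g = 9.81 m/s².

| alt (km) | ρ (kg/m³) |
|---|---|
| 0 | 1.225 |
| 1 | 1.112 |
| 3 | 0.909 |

CL = 0.532

At 1 km, from the table: ρ = 1.112 kg/m³.
In steady level flight, lift balances weight: W = mg = 502 × 9.81 = 4924.6 N.
Dynamic pressure q = 0.5 × 1.112 × 40² = 889.6 Pa.
Required CL = L/(qS) = 4924.6/(889.6·10.4) = 0.5323.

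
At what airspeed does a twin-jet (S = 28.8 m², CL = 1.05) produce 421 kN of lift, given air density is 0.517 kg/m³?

v = 232 m/s

L = ½ρv²S·CL ⇒ v = √(2L/(ρ·S·CL))
v = √(2 × 4.21×10^5 / (0.517 × 28.8 × 1.05)) = √53860 = 232 m/s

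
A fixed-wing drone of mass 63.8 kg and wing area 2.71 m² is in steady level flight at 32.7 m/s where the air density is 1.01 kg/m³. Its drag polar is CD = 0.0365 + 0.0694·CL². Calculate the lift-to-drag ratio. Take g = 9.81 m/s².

In steady level flight, lift balances weight: W = mg = 63.8 × 9.81 = 625.88 N.
Dynamic pressure q = 0.5 × 1.01 × 32.7² = 540 Pa.
CL = 2W/(ρv²S) = 2×625.88/(1.01×32.7²×2.71) = 0.4277.
CD = 0.0365 + 0.0694 × 0.4277² = 0.04919.
L/D = CL/CD = 0.4277 / 0.04919 = 8.69

L/D = 8.69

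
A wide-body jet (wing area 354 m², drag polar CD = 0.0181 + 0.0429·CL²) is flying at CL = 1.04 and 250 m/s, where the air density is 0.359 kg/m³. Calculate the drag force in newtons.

CD = 0.0181 + 0.0429 × 1.04² = 0.0645
D = ½ρv²S·CD = ½ × 0.359 × 250² × 354 × 0.0645 = 2.56×10^5 N

D = 2.56×10^5 N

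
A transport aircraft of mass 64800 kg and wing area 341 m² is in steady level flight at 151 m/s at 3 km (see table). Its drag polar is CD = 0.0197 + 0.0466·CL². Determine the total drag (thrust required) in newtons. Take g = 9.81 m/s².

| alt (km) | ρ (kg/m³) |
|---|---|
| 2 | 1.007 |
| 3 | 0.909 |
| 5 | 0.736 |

At 3 km, from the table: ρ = 0.909 kg/m³.
In steady level flight, lift balances weight: W = mg = 64800 × 9.81 = 6.3569×10^5 N.
Dynamic pressure q = 0.5 × 0.909 × 151² = 10360 Pa.
CL = W/(q·S) = 6.3569×10^5 / (10360 × 341) = 0.1799.
CD = 0.0197 + 0.0466 × 0.1799² = 0.02121.
D = q·S·CD = 10360 × 341 × 0.02121 = 74940 N

D = 74900 N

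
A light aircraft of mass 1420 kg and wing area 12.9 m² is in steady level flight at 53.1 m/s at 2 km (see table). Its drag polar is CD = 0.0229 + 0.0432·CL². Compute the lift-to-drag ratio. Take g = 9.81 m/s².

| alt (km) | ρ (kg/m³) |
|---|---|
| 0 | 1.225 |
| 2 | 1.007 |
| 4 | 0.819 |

At 2 km, from the table: ρ = 1.007 kg/m³.
Weight W = mg = 1420 × 9.81 = 13930 N; in level flight L = W.
q = ½ρv² = ½ × 1.007 × 53.1² = 1420 Pa.
CL = 2W/(ρv²S) = 2×13930/(1.007×53.1²×12.9) = 0.7606.
CD = 0.0229 + 0.0432 × 0.7606² = 0.04789.
L/D = CL/CD = 0.7606 / 0.04789 = 15.9

L/D = 15.9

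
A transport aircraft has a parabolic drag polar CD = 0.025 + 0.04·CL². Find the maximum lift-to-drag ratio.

(L/D)max = 15.8

For CD = CD0 + K·CL², (L/D)max occurs at CL* = √(CD0/K) and equals 1/(2√(K·CD0)).
(L/D)max = 1/(2√(0.04 × 0.025)) = 1/(2 × 0.03162) = 15.8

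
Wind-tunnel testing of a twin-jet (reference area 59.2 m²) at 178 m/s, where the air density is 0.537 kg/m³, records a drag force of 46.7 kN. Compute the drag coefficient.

From D = ½ρv²S·CD, rearranging gives CD = 2D/(ρv²S).
CD = 2 × 46700 / (0.537 × 178² × 59.2) = 0.0927

CD = 0.0927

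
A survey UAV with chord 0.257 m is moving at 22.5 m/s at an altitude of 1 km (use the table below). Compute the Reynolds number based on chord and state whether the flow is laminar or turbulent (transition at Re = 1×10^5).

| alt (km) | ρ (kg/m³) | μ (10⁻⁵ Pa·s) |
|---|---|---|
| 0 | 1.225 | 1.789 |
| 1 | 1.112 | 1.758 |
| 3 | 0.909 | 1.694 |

Re = 3.66×10^5 (turbulent)

At 1 km, from the table: ρ = 1.112 kg/m³, μ = 1.758×10⁻⁵ Pa·s.
Re = ρ·v·c/μ = 1.112 × 22.5 × 0.257 / (1.758×10⁻⁵) = 3.66×10^5
Since 3.66×10^5 > 1×10^5, the flow is turbulent.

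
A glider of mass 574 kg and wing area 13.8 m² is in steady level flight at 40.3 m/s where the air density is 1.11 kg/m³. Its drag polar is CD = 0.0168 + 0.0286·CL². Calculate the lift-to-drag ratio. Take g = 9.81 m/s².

Weight W = mg = 574 × 9.81 = 5630.9 N; in level flight L = W.
Dynamic pressure q = 0.5 × 1.11 × 40.3² = 901.4 Pa.
CL = 2W/(ρv²S) = 2×5630.9/(1.11×40.3²×13.8) = 0.4527.
CD = 0.0168 + 0.0286 × 0.4527² = 0.02266.
L/D = CL/CD = 0.4527 / 0.02266 = 20

L/D = 20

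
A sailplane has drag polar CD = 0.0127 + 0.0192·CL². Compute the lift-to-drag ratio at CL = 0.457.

L/D = 27.3

CD = 0.0127 + 0.0192 × 0.457² = 0.01671
L/D = CL/CD = 0.457 / 0.01671 = 27.3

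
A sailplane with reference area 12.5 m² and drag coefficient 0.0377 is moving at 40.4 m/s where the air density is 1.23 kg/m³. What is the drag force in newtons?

Dynamic pressure q = ½ρv² = ½ × 1.23 × 40.4² = 1004 Pa.
D = q·S·CD = 1004 × 12.5 × 0.0377 = 473 N

D = 473 N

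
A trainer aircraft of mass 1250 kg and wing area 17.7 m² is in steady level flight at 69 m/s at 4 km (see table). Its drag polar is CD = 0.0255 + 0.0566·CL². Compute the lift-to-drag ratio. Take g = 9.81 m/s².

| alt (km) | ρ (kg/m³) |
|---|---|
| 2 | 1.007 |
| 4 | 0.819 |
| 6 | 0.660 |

At 4 km, from the table: ρ = 0.819 kg/m³.
Weight W = mg = 1250 × 9.81 = 12262 N; in level flight L = W.
Dynamic pressure q = 0.5 × 0.819 × 69² = 1950 Pa.
CL = 2W/(ρv²S) = 2×12262/(0.819×69²×17.7) = 0.3553.
CD = 0.0255 + 0.0566 × 0.3553² = 0.03265.
L/D = CL/CD = 0.3553 / 0.03265 = 10.9

L/D = 10.9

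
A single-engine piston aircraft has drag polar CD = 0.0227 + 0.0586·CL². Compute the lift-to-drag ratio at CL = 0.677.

L/D = 13.7

CD = 0.0227 + 0.0586 × 0.677² = 0.04956
L/D = CL/CD = 0.677 / 0.04956 = 13.7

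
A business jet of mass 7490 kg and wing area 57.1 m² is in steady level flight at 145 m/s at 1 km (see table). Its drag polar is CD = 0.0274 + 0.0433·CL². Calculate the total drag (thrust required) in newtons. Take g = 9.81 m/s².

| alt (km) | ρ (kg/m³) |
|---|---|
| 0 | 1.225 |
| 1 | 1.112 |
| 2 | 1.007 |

D = 18600 N

At 1 km, from the table: ρ = 1.112 kg/m³.
Level flight ⇒ L = W = m·g = 7490 × 9.81 = 73477 N.
q = ½ρv² = ½ × 1.112 × 145² = 11690 Pa.
Required CL = L/(qS) = 73477/(11690·57.1) = 0.1101.
CD = 0.0274 + 0.0433 × 0.1101² = 0.02792.
D = q·S·CD = 11690 × 57.1 × 0.02792 = 18640 N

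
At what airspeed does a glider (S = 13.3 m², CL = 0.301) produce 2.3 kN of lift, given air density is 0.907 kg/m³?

v = 35.6 m/s

L = ½ρv²S·CL ⇒ v = √(2L/(ρ·S·CL))
v = √(2 × 2300 / (0.907 × 13.3 × 0.301)) = √1267 = 35.6 m/s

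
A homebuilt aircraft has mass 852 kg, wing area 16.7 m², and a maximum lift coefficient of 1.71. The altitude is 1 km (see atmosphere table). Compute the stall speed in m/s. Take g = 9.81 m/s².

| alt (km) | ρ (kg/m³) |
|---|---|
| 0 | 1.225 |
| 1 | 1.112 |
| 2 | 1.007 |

At 1 km, from the table: ρ = 1.112 kg/m³.
Weight W = mg = 852 × 9.81 = 8358 N.
V_stall = √(2W/(ρ·S·CL,max)) = √(2 × 8358 / (1.112 × 16.7 × 1.71))
V_stall = √526.4 = 22.9 m/s

V_stall = 22.9 m/s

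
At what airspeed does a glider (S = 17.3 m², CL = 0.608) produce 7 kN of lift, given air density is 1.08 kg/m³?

v = 35.1 m/s

L = ½ρv²S·CL ⇒ v = √(2L/(ρ·S·CL))
v = √(2 × 7000 / (1.08 × 17.3 × 0.608)) = √1232 = 35.1 m/s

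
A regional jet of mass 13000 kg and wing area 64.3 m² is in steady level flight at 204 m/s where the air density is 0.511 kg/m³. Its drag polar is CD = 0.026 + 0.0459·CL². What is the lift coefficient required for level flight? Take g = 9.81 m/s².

In steady level flight, lift balances weight: W = mg = 13000 × 9.81 = 1.2753×10^5 N.
Dynamic pressure q = 0.5 × 0.511 × 204² = 10630 Pa.
CL = 2W/(ρv²S) = 2×1.2753×10^5/(0.511×204²×64.3) = 0.1865.

CL = 0.187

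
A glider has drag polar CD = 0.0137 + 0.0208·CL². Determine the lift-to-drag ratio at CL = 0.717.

L/D = 29.4

CD = 0.0137 + 0.0208 × 0.717² = 0.02439
L/D = CL/CD = 0.717 / 0.02439 = 29.4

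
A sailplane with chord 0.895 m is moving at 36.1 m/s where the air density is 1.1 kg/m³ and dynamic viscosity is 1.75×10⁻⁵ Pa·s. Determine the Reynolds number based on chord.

Re = ρ·v·c/μ = 1.1 × 36.1 × 0.895 / (1.75×10⁻⁵) = 2.03×10^6

Re = 2.03×10^6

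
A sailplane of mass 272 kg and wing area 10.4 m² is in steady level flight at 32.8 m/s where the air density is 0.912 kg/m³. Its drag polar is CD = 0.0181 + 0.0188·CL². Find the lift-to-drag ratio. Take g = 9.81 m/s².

L/D = 22.5

Level flight ⇒ L = W = m·g = 272 × 9.81 = 2668.3 N.
Dynamic pressure q = 0.5 × 0.912 × 32.8² = 490.6 Pa.
Required CL = L/(qS) = 2668.3/(490.6·10.4) = 0.523.
CD = 0.0181 + 0.0188 × 0.523² = 0.02324.
L/D = CL/CD = 0.523 / 0.02324 = 22.5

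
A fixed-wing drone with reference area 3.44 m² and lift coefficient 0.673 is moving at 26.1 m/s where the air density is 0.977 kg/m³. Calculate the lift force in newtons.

L = 770 N

L = ½ρv²S·CL = ½ × 0.977 × 26.1² × 3.44 × 0.673 = 770 N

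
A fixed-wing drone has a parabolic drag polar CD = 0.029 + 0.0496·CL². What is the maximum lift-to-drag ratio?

For CD = CD0 + K·CL², (L/D)max occurs at CL* = √(CD0/K) and equals 1/(2√(K·CD0)).
(L/D)max = 1/(2√(0.0496 × 0.029)) = 1/(2 × 0.03793) = 13.2

(L/D)max = 13.2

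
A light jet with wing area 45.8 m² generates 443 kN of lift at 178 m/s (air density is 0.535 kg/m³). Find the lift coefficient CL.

CL = 1.14

From L = ½ρv²S·CL, rearranging gives CL = 2L/(ρv²S).
CL = 2 × 4.43×10^5 / (0.535 × 178² × 45.8) = 1.14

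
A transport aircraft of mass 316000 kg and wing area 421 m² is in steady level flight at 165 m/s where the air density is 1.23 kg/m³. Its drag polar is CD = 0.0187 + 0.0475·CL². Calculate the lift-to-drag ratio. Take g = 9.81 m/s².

L/D = 15.8

Weight W = mg = 316000 × 9.81 = 3.1×10^6 N; in level flight L = W.
Dynamic pressure q = 0.5 × 1.23 × 165² = 16740 Pa.
CL = W/(q·S) = 3.1×10^6 / (16740 × 421) = 0.4398.
CD = 0.0187 + 0.0475 × 0.4398² = 0.02789.
L/D = CL/CD = 0.4398 / 0.02789 = 15.8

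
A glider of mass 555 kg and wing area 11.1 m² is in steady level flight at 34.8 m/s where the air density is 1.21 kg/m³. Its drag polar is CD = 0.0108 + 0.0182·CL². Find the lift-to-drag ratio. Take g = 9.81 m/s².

In steady level flight, lift balances weight: W = mg = 555 × 9.81 = 5444.6 N.
Dynamic pressure q = 0.5 × 1.21 × 34.8² = 732.7 Pa.
CL = W/(q·S) = 5444.6 / (732.7 × 11.1) = 0.6695.
CD = 0.0108 + 0.0182 × 0.6695² = 0.01896.
L/D = CL/CD = 0.6695 / 0.01896 = 35.3

L/D = 35.3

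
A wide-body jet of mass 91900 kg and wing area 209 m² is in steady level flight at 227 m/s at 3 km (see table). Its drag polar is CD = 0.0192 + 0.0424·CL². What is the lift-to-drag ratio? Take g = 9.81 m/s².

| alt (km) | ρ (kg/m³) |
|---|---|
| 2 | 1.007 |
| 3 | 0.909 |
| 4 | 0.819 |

At 3 km, from the table: ρ = 0.909 kg/m³.
In steady level flight, lift balances weight: W = mg = 91900 × 9.81 = 9.0154×10^5 N.
q = ½ρv² = ½ × 0.909 × 227² = 23420 Pa.
CL = 2W/(ρv²S) = 2×9.0154×10^5/(0.909×227²×209) = 0.1842.
CD = 0.0192 + 0.0424 × 0.1842² = 0.02064.
L/D = CL/CD = 0.1842 / 0.02064 = 8.92

L/D = 8.92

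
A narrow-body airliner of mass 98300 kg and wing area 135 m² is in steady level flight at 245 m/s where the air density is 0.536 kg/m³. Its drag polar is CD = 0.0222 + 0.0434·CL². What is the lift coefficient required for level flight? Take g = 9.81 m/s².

CL = 0.444

In steady level flight, lift balances weight: W = mg = 98300 × 9.81 = 9.6432×10^5 N.
Dynamic pressure q = 0.5 × 0.536 × 245² = 16090 Pa.
CL = 2W/(ρv²S) = 2×9.6432×10^5/(0.536×245²×135) = 0.444.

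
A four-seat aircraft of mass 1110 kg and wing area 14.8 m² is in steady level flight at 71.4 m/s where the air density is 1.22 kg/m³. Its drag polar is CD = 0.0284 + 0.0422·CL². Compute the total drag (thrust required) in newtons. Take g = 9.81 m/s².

D = 1420 N

Level flight ⇒ L = W = m·g = 1110 × 9.81 = 10889 N.
Dynamic pressure q = 0.5 × 1.22 × 71.4² = 3110 Pa.
Required CL = L/(qS) = 10889/(3110·14.8) = 0.2366.
CD = 0.0284 + 0.0422 × 0.2366² = 0.03076.
D = q·S·CD = 3110 × 14.8 × 0.03076 = 1416 N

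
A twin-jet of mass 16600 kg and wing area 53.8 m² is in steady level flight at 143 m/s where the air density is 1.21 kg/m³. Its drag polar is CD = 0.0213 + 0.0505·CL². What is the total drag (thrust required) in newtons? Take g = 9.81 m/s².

D = 16200 N

Level flight ⇒ L = W = m·g = 16600 × 9.81 = 1.6285×10^5 N.
q = ½ρv² = ½ × 1.21 × 143² = 12370 Pa.
CL = 2W/(ρv²S) = 2×1.6285×10^5/(1.21×143²×53.8) = 0.2447.
CD = 0.0213 + 0.0505 × 0.2447² = 0.02432.
D = q·S·CD = 12370 × 53.8 × 0.02432 = 16190 N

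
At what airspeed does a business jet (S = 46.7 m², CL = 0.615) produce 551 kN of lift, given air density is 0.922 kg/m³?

L = ½ρv²S·CL ⇒ v = √(2L/(ρ·S·CL))
v = √(2 × 5.51×10^5 / (0.922 × 46.7 × 0.615)) = √41620 = 204 m/s

v = 204 m/s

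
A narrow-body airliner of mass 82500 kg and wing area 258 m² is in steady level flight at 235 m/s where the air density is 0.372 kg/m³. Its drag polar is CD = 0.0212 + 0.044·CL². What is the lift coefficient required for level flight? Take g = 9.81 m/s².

CL = 0.305

Level flight ⇒ L = W = m·g = 82500 × 9.81 = 8.0932×10^5 N.
q = ½ρv² = ½ × 0.372 × 235² = 10270 Pa.
CL = W/(q·S) = 8.0932×10^5 / (10270 × 258) = 0.3054.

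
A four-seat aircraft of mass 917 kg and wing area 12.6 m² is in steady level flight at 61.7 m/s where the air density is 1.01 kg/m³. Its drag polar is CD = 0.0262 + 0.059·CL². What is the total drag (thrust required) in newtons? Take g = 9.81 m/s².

D = 832 N

In steady level flight, lift balances weight: W = mg = 917 × 9.81 = 8995.8 N.
Dynamic pressure q = 0.5 × 1.01 × 61.7² = 1922 Pa.
CL = 2W/(ρv²S) = 2×8995.8/(1.01×61.7²×12.6) = 0.3714.
CD = 0.0262 + 0.059 × 0.3714² = 0.03434.
D = q·S·CD = 1922 × 12.6 × 0.03434 = 831.8 N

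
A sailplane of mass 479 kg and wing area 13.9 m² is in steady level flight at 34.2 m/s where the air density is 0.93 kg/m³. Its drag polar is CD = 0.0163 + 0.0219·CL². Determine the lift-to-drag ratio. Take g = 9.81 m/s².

In steady level flight, lift balances weight: W = mg = 479 × 9.81 = 4699 N.
Dynamic pressure q = 0.5 × 0.93 × 34.2² = 543.9 Pa.
Required CL = L/(qS) = 4699/(543.9·13.9) = 0.6216.
CD = 0.0163 + 0.0219 × 0.6216² = 0.02476.
L/D = CL/CD = 0.6216 / 0.02476 = 25.1

L/D = 25.1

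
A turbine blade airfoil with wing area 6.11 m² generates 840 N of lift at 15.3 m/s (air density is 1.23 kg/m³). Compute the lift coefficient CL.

From L = ½ρv²S·CL, rearranging gives CL = 2L/(ρv²S).
CL = 2 × 840 / (1.23 × 15.3² × 6.11) = 0.955

CL = 0.955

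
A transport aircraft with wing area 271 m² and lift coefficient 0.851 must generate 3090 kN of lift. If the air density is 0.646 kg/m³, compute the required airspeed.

v = 204 m/s

L = ½ρv²S·CL ⇒ v = √(2L/(ρ·S·CL))
v = √(2 × 3.09×10^6 / (0.646 × 271 × 0.851)) = √41480 = 204 m/s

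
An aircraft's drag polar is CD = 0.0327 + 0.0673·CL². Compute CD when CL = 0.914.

CD = 0.0889

CD = 0.0327 + 0.0673 × 0.914² = 0.0327 + 0.05622 = 0.0889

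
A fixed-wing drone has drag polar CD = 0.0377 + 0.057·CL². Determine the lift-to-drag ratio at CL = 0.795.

L/D = 10.8

CD = 0.0377 + 0.057 × 0.795² = 0.07373
L/D = CL/CD = 0.795 / 0.07373 = 10.8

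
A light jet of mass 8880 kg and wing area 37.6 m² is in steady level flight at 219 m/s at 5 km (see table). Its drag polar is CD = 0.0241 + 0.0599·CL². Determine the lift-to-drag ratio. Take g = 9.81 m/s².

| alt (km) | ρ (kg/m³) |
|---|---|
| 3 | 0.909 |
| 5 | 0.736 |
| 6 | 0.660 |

L/D = 5.22

At 5 km, from the table: ρ = 0.736 kg/m³.
In steady level flight, lift balances weight: W = mg = 8880 × 9.81 = 87113 N.
q = ½ρv² = ½ × 0.736 × 219² = 17650 Pa.
Required CL = L/(qS) = 87113/(17650·37.6) = 0.1313.
CD = 0.0241 + 0.0599 × 0.1313² = 0.02513.
L/D = CL/CD = 0.1313 / 0.02513 = 5.22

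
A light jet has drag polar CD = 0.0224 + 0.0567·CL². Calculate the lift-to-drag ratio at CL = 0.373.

L/D = 12.3

CD = 0.0224 + 0.0567 × 0.373² = 0.03029
L/D = CL/CD = 0.373 / 0.03029 = 12.3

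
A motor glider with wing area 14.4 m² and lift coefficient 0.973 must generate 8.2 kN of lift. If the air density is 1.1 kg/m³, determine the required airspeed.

L = ½ρv²S·CL ⇒ v = √(2L/(ρ·S·CL))
v = √(2 × 8200 / (1.1 × 14.4 × 0.973)) = √1064 = 32.6 m/s

v = 32.6 m/s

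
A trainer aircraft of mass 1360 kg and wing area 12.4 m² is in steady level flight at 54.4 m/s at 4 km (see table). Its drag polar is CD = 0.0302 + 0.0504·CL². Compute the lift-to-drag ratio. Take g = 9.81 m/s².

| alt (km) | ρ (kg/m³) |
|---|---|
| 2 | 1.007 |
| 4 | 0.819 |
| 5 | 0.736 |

At 4 km, from the table: ρ = 0.819 kg/m³.
Weight W = mg = 1360 × 9.81 = 13342 N; in level flight L = W.
Dynamic pressure q = 0.5 × 0.819 × 54.4² = 1212 Pa.
Required CL = L/(qS) = 13342/(1212·12.4) = 0.8878.
CD = 0.0302 + 0.0504 × 0.8878² = 0.06993.
L/D = CL/CD = 0.8878 / 0.06993 = 12.7

L/D = 12.7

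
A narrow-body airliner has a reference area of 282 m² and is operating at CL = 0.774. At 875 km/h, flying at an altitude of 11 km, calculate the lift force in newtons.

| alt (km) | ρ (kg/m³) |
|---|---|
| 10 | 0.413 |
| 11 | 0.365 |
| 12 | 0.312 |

L = 2.35×10^6 N

At 11 km, from the table: ρ = 0.365 kg/m³.
Convert speed: v = 875 km/h ÷ 3.6 = 243.1 m/s.
Dynamic pressure q = ½ρv² = ½ × 0.365 × 243.1² = 10780 Pa.
L = q·S·CL = 10780 × 282 × 0.774 = 2.35×10^6 N ≈ 2350 kN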